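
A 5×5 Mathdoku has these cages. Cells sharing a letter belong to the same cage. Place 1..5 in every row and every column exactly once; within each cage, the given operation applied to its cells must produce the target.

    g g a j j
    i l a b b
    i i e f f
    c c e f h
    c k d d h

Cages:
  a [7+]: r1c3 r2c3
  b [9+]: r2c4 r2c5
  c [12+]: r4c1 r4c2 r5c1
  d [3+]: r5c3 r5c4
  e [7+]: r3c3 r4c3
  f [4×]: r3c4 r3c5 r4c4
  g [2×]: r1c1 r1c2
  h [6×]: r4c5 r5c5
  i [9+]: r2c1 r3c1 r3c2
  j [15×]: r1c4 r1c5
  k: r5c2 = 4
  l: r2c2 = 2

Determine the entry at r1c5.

5

L is a freebie, leaving r2c2 = 2.
Cage k is a single given cell, leaving r5c2 = 4.
Cage g needs two cells with product 2, leaving r1c1 = 2.
Column 2 now contains 2, leaving r1c2 = 1.
Column 1 now contains 2, leaving r4c1 = 4.
Row 1 needs a 4, and only r1c3 is open for it.
Column 3 now contains 4; hence r2c3 = 3.
In row 2, 1 can only go at r2c1, so r2c1 = 1.
Row 3 needs a 4, and only r3c4 is open for it.
4 is placed in column 4, which forces r2c4 = 5.
The two cells of cage b must have sum 9; hence r2c5 = 4.
Cage f needs product 4, leaving r3c5 = 1.
Cage f needs product 4; hence r4c4 = 1.
1 is placed in column 4, so r5c4 = 2.
Row 5 now contains 2; hence r5c5 = 3.
Column 4 already has 5, which forces r1c4 = 3.
Column 5 already has 3, so r1c5 = 5.
Cage c needs sum 12; hence r4c2 = 3.
Column 5 already has 3, leaving r4c5 = 2.
Row 5 now contains 3; hence r5c1 = 5.
Row 5 now contains 2, which forces r5c3 = 1.
5 is placed in column 1, so r3c1 = 3.
Column 2 now contains 3, leaving r3c2 = 5.
The two cells of cage e must have sum 7, so r3c3 = 2.
2 is placed in row 4, so r4c3 = 5.
The full grid is 2 1 4 3 5 / 1 2 3 5 4 / 3 5 2 4 1 / 4 3 5 1 2 / 5 4 1 2 3.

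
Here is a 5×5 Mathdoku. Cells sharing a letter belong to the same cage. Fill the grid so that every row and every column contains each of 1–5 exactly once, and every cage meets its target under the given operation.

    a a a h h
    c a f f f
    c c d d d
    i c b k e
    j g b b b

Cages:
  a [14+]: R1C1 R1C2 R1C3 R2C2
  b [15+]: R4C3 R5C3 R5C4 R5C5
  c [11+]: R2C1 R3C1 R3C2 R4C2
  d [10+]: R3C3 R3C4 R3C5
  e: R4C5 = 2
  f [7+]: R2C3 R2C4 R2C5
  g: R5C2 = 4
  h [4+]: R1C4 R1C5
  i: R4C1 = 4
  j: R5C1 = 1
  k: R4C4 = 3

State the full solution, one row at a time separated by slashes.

2 5 4 1 3 / 5 3 2 4 1 / 3 2 1 5 4 / 4 1 5 3 2 / 1 4 3 2 5

Cage i is given; hence R4C1 = 4.
K is a freebie, so R4C4 = 3.
Cage e is given, which forces R4C5 = 2.
Cage j is a single given cell; hence R5C1 = 1.
Cage g is a single given cell, which forces R5C2 = 4.
Column 4 already has 3, so R1C4 = 1.
Cage h needs two cells with sum 4, so R1C5 = 3.
Row 4 already has 3; hence R4C3 = 5.
3 is placed in column 5, so R5C5 = 5.
Column 3 now contains 5, which forces R1C3 = 4.
Cage a has sum 14, which forces R2C2 = 3.
Column 3 already has 4, so R3C3 = 1.
Cage d has sum 10, leaving R3C4 = 5.
Row 3 already has 1; hence R3C5 = 4.
Row 4 now contains 5, leaving R4C2 = 1.
Cage b needs sum 15, leaving R5C3 = 3.
5 is placed in row 5, leaving R5C4 = 2.
Cage c has sum 11; hence R2C1 = 5.
Column 3 already has 1, leaving R2C3 = 2.
2 is placed in column 4, leaving R2C4 = 4.
4 is placed in column 5, leaving R2C5 = 1.
Cage c has sum 11, leaving R3C1 = 3.
5 is placed in row 3, which forces R3C2 = 2.
Column 1 now contains 5, leaving R1C1 = 2.
2 is placed in column 2, which forces R1C2 = 5.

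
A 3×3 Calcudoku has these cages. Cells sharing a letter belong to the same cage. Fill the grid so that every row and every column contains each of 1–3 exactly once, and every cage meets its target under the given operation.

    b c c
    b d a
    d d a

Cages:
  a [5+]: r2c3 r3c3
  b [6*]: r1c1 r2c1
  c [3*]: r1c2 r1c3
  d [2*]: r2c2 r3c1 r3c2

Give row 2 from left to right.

The 3 cells of cage d must have product 2, leaving r2c2 = 1.
Cage d has product 2, so r3c1 = 1.
The 3 cells of cage d must have product 2; hence r3c2 = 2.
Row 3 already has 2, leaving r3c3 = 3.
Column 2 now contains 1, leaving r1c2 = 3.
Column 3 now contains 3, which forces r1c3 = 1.
Column 3 now contains 3, leaving r2c3 = 2.
Row 1 already has 3; hence r1c1 = 2.
2 is placed in row 2, so r2c1 = 3.
Filled in: 2 3 1 / 3 1 2 / 1 2 3.

3 1 2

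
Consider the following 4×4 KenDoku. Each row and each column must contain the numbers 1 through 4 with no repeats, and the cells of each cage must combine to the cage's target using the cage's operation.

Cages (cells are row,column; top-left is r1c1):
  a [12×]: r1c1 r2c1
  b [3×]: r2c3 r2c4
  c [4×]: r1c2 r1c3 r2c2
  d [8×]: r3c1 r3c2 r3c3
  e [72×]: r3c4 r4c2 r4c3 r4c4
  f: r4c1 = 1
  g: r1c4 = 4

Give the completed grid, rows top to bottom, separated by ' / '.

3 1 2 4 / 4 2 3 1 / 2 4 1 3 / 1 3 4 2

G is a freebie, leaving r1c4 = 4.
The 4 cells of cage e must have product 72, leaving r3c4 = 3.
Cage f is given, which forces r4c1 = 1.
Column 4 now contains 4, leaving r4c4 = 2.
Row 1 now contains 4, which forces r1c1 = 3.
Row 1 now contains 4; hence r1c2 = 1.
The 3 cells of cage c must have product 4, which forces r1c3 = 2.
The two cells of cage a must have product 12, leaving r2c1 = 4.
Cage c has product 4, so r2c2 = 2.
Cage b's pair has product 3, so r2c3 = 3.
Column 4 now contains 3, leaving r2c4 = 1.
Column 1 already has 4, leaving r3c1 = 2.
Column 2 now contains 2; hence r3c2 = 4.
Row 3 now contains 4, which forces r3c3 = 1.
Column 2 now contains 4; hence r4c2 = 3.
3 is placed in column 3, leaving r4c3 = 4.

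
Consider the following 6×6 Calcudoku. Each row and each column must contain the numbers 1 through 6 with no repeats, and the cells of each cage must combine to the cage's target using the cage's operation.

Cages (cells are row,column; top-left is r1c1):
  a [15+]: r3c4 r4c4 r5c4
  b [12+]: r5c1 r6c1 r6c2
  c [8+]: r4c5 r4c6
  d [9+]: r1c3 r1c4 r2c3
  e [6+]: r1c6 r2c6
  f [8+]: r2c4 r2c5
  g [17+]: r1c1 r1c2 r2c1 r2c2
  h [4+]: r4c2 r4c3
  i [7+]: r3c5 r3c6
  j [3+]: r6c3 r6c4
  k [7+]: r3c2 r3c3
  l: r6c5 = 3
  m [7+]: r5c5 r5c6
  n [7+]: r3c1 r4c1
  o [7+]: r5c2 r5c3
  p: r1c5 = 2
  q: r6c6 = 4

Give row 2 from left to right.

4 6 2 3 5 1

Cage p is a single given cell, so r1c5 = 2.
L is a freebie; hence r6c5 = 3.
Cage q is given, which forces r6c6 = 4.
The two cells of cage c must have sum 8; hence r4c5 = 6.
{1, 3} are confined to r4c2 and r4c3 in row 4, leaving r4c6 = 2.
The 3 cells of cage b must have sum 12, so r5c1 = 1.
The two cells of cage f must have sum 8, which forces r2c4 = 3.
6 is placed in column 5, leaving r2c5 = 5.
5 is placed in row 2, which forces r2c6 = 1.
Cage m's pair has sum 7, which forces r5c5 = 4.
Cage m needs two cells with sum 7; hence r5c6 = 3.
Column 6 already has 1, leaving r1c6 = 5.
Column 5 already has 4, which forces r3c5 = 1.
Column 6 now contains 3, which forces r3c6 = 6.
Cage a needs sum 15, which forces r5c4 = 6.
In column 3, 6 can only go at r1c3, so r1c3 = 6.
Cage d needs sum 9; hence r1c4 = 1.
Cage d needs sum 9, which forces r2c3 = 2.
Column 3 now contains 2; hence r5c3 = 5.
Column 3 now contains 2, leaving r6c3 = 1.
Column 4 now contains 1, leaving r6c4 = 2.
Cage h needs two cells with sum 4, leaving r4c2 = 1.
1 is placed in column 3, so r4c3 = 3.
Row 5 now contains 5, which forces r5c2 = 2.
Cage k's pair has sum 7, so r3c2 = 3.
Column 3 now contains 3; hence r3c3 = 4.
Row 3 now contains 4, so r3c4 = 5.
Column 4 now contains 5, leaving r4c4 = 4.
The 4 cells of cage g must have sum 17; hence r1c1 = 3.
Column 2 already has 3, which forces r1c2 = 4.
Cage g needs sum 17, leaving r2c1 = 4.
The 4 cells of cage g must have sum 17, which forces r2c2 = 6.
Row 3 already has 3; hence r3c1 = 2.
Row 4 already has 4; hence r4c1 = 5.
Column 1 now contains 5, so r6c1 = 6.
6 is placed in column 2, which forces r6c2 = 5.
The full grid is 3 4 6 1 2 5 / 4 6 2 3 5 1 / 2 3 4 5 1 6 / 5 1 3 4 6 2 / 1 2 5 6 4 3 / 6 5 1 2 3 4.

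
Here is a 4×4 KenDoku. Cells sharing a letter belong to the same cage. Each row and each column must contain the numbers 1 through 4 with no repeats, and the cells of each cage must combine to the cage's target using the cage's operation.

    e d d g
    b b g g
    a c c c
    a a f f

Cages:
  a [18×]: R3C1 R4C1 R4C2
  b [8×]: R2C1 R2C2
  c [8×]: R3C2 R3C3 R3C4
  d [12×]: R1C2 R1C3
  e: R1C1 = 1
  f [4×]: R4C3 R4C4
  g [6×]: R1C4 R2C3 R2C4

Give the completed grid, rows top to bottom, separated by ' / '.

Cage e is a single given cell, so R1C1 = 1.
Cage a has product 18, so R3C1 = 3.
Cage a needs product 18, leaving R4C1 = 2.
The 3 cells of cage a must have product 18, leaving R4C2 = 3.
3 is placed in column 2, so R1C2 = 4.
The two cells of cage d must have product 12, leaving R1C3 = 3.
Row 1 already has 3, leaving R1C4 = 2.
2 is placed in column 1; hence R2C1 = 4.
Cage b needs two cells with product 8, so R2C2 = 2.
Row 2 now contains 2; hence R2C3 = 1.
Row 2 already has 1, so R2C4 = 3.
Column 2 now contains 2, which forces R3C2 = 1.
1 is placed in row 3, which forces R3C4 = 4.
Column 3 now contains 1, leaving R4C3 = 4.
Column 4 now contains 4, which forces R4C4 = 1.
Row 3 now contains 4, which forces R3C3 = 2.

1 4 3 2 / 4 2 1 3 / 3 1 2 4 / 2 3 4 1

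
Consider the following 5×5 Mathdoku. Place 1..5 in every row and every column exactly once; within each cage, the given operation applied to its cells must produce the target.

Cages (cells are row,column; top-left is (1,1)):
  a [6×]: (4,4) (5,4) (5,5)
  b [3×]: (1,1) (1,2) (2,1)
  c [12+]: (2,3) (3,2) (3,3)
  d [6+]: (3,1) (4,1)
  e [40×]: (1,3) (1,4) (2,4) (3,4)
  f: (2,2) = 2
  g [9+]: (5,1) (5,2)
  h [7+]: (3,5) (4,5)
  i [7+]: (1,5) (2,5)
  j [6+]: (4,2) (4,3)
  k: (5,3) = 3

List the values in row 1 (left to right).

The 3 cells of cage b must have product 3, which forces (1,1) = 3.
Cage b has product 3, leaving (1,2) = 1.
Cage b has product 3; hence (2,1) = 1.
Cage f is a single given cell, which forces (2,2) = 2.
Cage k is a single given cell, so (5,3) = 3.
Cage e has product 40, which forces (3,4) = 1.
Cage a has product 6; hence (4,4) = 3.
Column 4 already has 1, leaving (5,4) = 2.
Row 5 now contains 2, so (5,5) = 1.
Cage e has product 40, leaving (1,3) = 2.
Row 1 now contains 2, which forces (1,5) = 4.
2 is placed in column 3, which forces (4,3) = 1.
4 is placed in row 1, which forces (1,4) = 5.
Cage e needs product 40; hence (2,4) = 4.
The two cells of cage i must have sum 7, so (2,5) = 3.
Cage c has sum 12; hence (3,2) = 3.
The two cells of cage j must have sum 6, so (4,2) = 5.
5 is placed in row 4, leaving (4,5) = 2.
Column 2 already has 5, leaving (5,2) = 4.
Row 2 now contains 4, so (2,3) = 5.
Cage d needs two cells with sum 6, which forces (3,1) = 2.
Cage c has sum 12; hence (3,3) = 4.
Column 5 now contains 2, so (3,5) = 5.
Row 4 already has 2, leaving (4,1) = 4.
Row 5 already has 4, which forces (5,1) = 5.
The full grid is 3 1 2 5 4 / 1 2 5 4 3 / 2 3 4 1 5 / 4 5 1 3 2 / 5 4 3 2 1.

3 1 2 5 4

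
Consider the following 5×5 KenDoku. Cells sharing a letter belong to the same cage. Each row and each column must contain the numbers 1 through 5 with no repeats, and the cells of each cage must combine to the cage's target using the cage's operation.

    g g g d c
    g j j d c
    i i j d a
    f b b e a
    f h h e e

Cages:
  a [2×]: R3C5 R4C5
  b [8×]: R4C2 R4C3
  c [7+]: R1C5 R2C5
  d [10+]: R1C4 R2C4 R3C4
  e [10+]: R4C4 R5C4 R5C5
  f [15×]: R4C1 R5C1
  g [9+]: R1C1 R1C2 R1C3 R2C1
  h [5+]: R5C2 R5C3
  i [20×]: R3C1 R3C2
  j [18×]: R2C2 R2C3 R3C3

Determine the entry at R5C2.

Cage j needs product 18, leaving R2C2 = 3.
Cage j needs product 18, leaving R2C3 = 2.
Cage j needs product 18, so R3C3 = 3.
2 is placed in column 3, which forces R4C3 = 4.
4 is placed in column 3, leaving R5C3 = 1.
Cage g has sum 9, which forces R1C1 = 2.
Cage g has sum 9; hence R1C2 = 1.
Column 3 already has 1, which forces R1C3 = 5.
2 is placed in row 1, so R1C5 = 3.
2 is placed in row 2, which forces R2C1 = 1.
Row 4 now contains 4, leaving R4C2 = 2.
2 is placed in row 4, which forces R4C5 = 1.
Cage h's pair has sum 5, which forces R5C2 = 4.
3 is placed in row 1, which forces R1C4 = 4.
Cage d has sum 10, so R2C4 = 5.
The two cells of cage c must have sum 7, so R2C5 = 4.
The two cells of cage i must have product 20, so R3C1 = 4.
Column 2 already has 4; hence R3C2 = 5.
Cage d has sum 10; hence R3C4 = 1.
Column 5 now contains 1, leaving R3C5 = 2.
Column 4 now contains 5, so R4C4 = 3.
Column 4 already has 3, which forces R5C4 = 2.
Column 5 already has 2, so R5C5 = 5.
Row 4 already has 3; hence R4C1 = 5.
5 is placed in row 5; hence R5C1 = 3.
The full grid is 2 1 5 4 3 / 1 3 2 5 4 / 4 5 3 1 2 / 5 2 4 3 1 / 3 4 1 2 5.

4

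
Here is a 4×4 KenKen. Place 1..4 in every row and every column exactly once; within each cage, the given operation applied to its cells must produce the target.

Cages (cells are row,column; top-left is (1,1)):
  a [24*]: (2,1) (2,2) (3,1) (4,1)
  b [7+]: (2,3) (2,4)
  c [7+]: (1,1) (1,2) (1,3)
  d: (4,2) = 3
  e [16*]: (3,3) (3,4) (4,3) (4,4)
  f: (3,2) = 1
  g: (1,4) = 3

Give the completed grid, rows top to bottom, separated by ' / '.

2 4 1 3 / 1 2 3 4 / 3 1 4 2 / 4 3 2 1

Cage g is given, which forces (1,4) = 3.
3 is placed in column 4; hence (2,4) = 4.
Cage f is given; hence (3,2) = 1.
1 is placed in row 3; hence (3,4) = 2.
Cage d is given, leaving (4,2) = 3.
Column 4 now contains 2; hence (4,4) = 1.
Cage a has product 24, which forces (2,1) = 1.
Column 2 already has 3, so (2,2) = 2.
Row 2 already has 4, which forces (2,3) = 3.
The 4 cells of cage a must have product 24, which forces (3,1) = 3.
Row 3 already has 2, which forces (3,3) = 4.
Cage a has product 24; hence (4,1) = 4.
Cage e has product 16, so (4,3) = 2.
4 is placed in column 1, which forces (1,1) = 2.
Column 2 already has 2, so (1,2) = 4.
Column 3 now contains 2, which forces (1,3) = 1.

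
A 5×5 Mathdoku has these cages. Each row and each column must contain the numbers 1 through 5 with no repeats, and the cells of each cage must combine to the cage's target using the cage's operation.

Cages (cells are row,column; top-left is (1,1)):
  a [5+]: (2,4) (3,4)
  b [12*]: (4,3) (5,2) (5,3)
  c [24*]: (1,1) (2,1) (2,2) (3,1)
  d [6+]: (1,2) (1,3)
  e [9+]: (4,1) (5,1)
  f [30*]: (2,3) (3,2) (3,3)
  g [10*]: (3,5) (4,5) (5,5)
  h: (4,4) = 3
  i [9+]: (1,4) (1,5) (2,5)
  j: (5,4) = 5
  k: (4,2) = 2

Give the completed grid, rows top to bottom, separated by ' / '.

3 5 1 2 4 / 2 4 5 1 3 / 1 3 2 4 5 / 5 2 4 3 1 / 4 1 3 5 2

Cage k is given; hence (4,2) = 2.
Cage h is a single given cell, leaving (4,4) = 3.
J is a freebie, which forces (5,4) = 5.
Cage e needs two cells with sum 9; hence (4,1) = 5.
Row 4 now contains 5, which forces (4,5) = 1.
Row 5 already has 5, leaving (5,1) = 4.
1 is placed in column 5, which forces (5,5) = 2.
Cage c needs product 24, which forces (2,2) = 4.
4 is placed in row 2, leaving (2,4) = 1.
Column 4 already has 1, so (3,4) = 4.
Column 5 now contains 2, leaving (3,5) = 5.
Row 4 now contains 1, leaving (4,3) = 4.
Column 4 already has 1; hence (1,4) = 2.
The 3 cells of cage i must have sum 9, so (1,5) = 4.
Cage f has product 30, leaving (2,3) = 5.
Column 5 now contains 5; hence (2,5) = 3.
Row 3 already has 5, which forces (3,2) = 3.
The 3 cells of cage f must have product 30; hence (3,3) = 2.
Column 2 now contains 3, leaving (5,2) = 1.
1 is placed in row 5, so (5,3) = 3.
The 4 cells of cage c must have product 24, leaving (1,1) = 3.
Column 2 already has 1; hence (1,2) = 5.
Column 3 now contains 5; hence (1,3) = 1.
3 is placed in row 2; hence (2,1) = 2.
Row 3 now contains 2, which forces (3,1) = 1.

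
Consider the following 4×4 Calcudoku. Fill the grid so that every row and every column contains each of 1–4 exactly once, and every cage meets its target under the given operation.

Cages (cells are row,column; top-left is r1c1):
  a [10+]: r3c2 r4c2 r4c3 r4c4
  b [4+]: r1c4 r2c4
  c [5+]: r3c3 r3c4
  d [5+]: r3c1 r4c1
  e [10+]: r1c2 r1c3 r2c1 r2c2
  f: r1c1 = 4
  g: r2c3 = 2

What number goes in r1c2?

2

Cage f is a single given cell, so r1c1 = 4.
G is a freebie, so r2c3 = 2.
Cage e has sum 10, leaving r1c2 = 2.
Cage e needs sum 10, so r2c2 = 4.
Cage a needs sum 10, which forces r4c3 = 4.
The 4 cells of cage a must have sum 10, leaving r4c4 = 2.
Cage d's pair has sum 5; hence r3c1 = 2.
Cage c's pair has sum 5; hence r3c3 = 1.
Cage c needs two cells with sum 5, which forces r3c4 = 4.
Row 4 already has 2, so r4c1 = 3.
Row 4 already has 3, which forces r4c2 = 1.
1 is placed in column 3, leaving r1c3 = 3.
Row 1 now contains 3; hence r1c4 = 1.
3 is placed in column 1, leaving r2c1 = 1.
1 is placed in column 4, which forces r2c4 = 3.
Row 3 already has 1, leaving r3c2 = 3.
The full grid is 4 2 3 1 / 1 4 2 3 / 2 3 1 4 / 3 1 4 2.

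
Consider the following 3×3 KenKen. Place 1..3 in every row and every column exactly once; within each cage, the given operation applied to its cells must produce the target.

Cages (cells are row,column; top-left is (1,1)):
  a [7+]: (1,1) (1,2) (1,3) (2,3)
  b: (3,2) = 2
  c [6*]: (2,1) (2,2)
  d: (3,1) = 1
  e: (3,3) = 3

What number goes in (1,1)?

3

Cage a needs sum 7, which forces (2,3) = 1.
D is a freebie; hence (3,1) = 1.
B is a freebie, which forces (3,2) = 2.
E is a freebie, leaving (3,3) = 3.
Cage a needs sum 7; hence (1,1) = 3.
Cage a has sum 7, which forces (1,2) = 1.
Column 3 now contains 3, leaving (1,3) = 2.
The two cells of cage c must have product 6, which forces (2,1) = 2.
Column 2 now contains 2, which forces (2,2) = 3.
The full grid is 3 1 2 / 2 3 1 / 1 2 3.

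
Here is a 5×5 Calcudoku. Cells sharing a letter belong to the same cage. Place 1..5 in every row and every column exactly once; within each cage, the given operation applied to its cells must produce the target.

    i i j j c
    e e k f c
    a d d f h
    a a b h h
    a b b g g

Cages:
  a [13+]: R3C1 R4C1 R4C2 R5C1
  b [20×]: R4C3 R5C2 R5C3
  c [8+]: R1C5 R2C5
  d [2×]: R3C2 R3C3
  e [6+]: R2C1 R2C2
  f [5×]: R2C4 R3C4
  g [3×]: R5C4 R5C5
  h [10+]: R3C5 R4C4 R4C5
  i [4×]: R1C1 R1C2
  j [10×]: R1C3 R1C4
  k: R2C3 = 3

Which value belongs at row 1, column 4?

2

Cage k is a single given cell, which forces R2C3 = 3.
3 is placed in row 2, which forces R2C5 = 5.
Column 5 now contains 5, leaving R1C5 = 3.
5 is placed in row 2, so R2C4 = 1.
The two cells of cage f must have product 5, leaving R3C4 = 5.
Column 4 now contains 1, which forces R5C4 = 3.
Column 5 already has 3; hence R5C5 = 1.
The two cells of cage j must have product 10; hence R1C3 = 5.
Column 4 already has 5, so R1C4 = 2.
The 3 cells of cage h must have sum 10, so R3C5 = 4.
Column 4 now contains 3, which forces R4C4 = 4.
The 3 cells of cage h must have sum 10, which forces R4C5 = 2.
Column 3 already has 5, so R5C3 = 4.
2 is placed in row 4, leaving R4C3 = 1.
Cage b needs product 20; hence R5C2 = 5.
Cage a has sum 13, so R3C1 = 3.
Cage d needs two cells with product 2, which forces R3C2 = 1.
1 is placed in column 3, which forces R3C3 = 2.
Row 4 now contains 1, which forces R4C1 = 5.
Column 2 now contains 5; hence R4C2 = 3.
Row 5 now contains 5, so R5C1 = 2.
Cage i's pair has product 4; hence R1C1 = 1.
1 is placed in column 2; hence R1C2 = 4.
Column 1 now contains 2; hence R2C1 = 4.
Cage e needs two cells with sum 6; hence R2C2 = 2.
Filled in: 1 4 5 2 3 / 4 2 3 1 5 / 3 1 2 5 4 / 5 3 1 4 2 / 2 5 4 3 1.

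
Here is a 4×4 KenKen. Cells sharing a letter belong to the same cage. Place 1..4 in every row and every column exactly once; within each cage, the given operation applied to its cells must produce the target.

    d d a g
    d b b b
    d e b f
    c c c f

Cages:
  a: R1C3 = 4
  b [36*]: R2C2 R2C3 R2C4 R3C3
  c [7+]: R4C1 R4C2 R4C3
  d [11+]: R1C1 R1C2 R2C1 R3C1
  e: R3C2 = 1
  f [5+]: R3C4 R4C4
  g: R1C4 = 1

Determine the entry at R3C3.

A is a freebie; hence R1C3 = 4.
Cage g is given, which forces R1C4 = 1.
Column 3 already has 4, so R2C3 = 1.
E is a freebie, which forces R3C2 = 1.
The 4 cells of cage b must have product 36; hence R3C3 = 3.
Column 3 already has 1; hence R4C3 = 2.
Cage d has sum 11, which forces R1C1 = 3.
Cage d needs sum 11, leaving R1C2 = 2.
Cage f needs two cells with sum 5; hence R3C4 = 2.
Cage c has sum 7, leaving R4C1 = 1.
Row 4 already has 2; hence R4C2 = 4.
Cage f's pair has sum 5; hence R4C4 = 3.
Cage d has sum 11, which forces R2C1 = 2.
Column 2 already has 4, so R2C2 = 3.
Column 4 already has 3, so R2C4 = 4.
2 is placed in row 3; hence R3C1 = 4.
Completed grid: 3 2 4 1 / 2 3 1 4 / 4 1 3 2 / 1 4 2 3.

3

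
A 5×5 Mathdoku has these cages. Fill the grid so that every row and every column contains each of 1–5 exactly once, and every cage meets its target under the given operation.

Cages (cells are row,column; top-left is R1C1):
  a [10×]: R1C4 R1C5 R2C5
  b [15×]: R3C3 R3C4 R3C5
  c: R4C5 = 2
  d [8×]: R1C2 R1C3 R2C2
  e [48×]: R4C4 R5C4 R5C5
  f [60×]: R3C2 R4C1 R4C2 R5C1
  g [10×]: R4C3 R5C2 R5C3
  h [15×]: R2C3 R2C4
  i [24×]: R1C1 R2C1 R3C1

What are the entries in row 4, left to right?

5 3 1 4 2

Cage e has product 48, which forces R4C4 = 4.
Cage c is a single given cell, leaving R4C5 = 2.
Cage e has product 48, so R5C4 = 3.
The 3 cells of cage e must have product 48, so R5C5 = 4.
The 3 cells of cage a must have product 10, which forces R1C4 = 2.
Cage h's pair has product 15, leaving R2C3 = 3.
Column 4 already has 3, which forces R2C4 = 5.
Row 2 already has 5, so R2C5 = 1.
5 is placed in column 4; hence R3C4 = 1.
Column 5 already has 1, which forces R1C5 = 5.
The 3 cells of cage d must have product 8, which forces R2C2 = 2.
2 is placed in column 2, leaving R3C2 = 4.
Row 3 already has 1; hence R3C3 = 5.
Cage b has product 15; hence R3C5 = 3.
Column 3 now contains 5, leaving R4C3 = 1.
Column 3 already has 1; hence R5C3 = 2.
Cage i needs product 24, which forces R1C1 = 3.
Column 2 now contains 4, which forces R1C2 = 1.
Column 3 already has 1; hence R1C3 = 4.
Row 2 now contains 2, leaving R2C1 = 4.
3 is placed in row 3, leaving R3C1 = 2.
Column 1 already has 3, so R4C1 = 5.
Row 4 already has 5, leaving R4C2 = 3.
The 4 cells of cage f must have product 60, which forces R5C1 = 1.
Cage g needs product 10, which forces R5C2 = 5.
The full grid is 3 1 4 2 5 / 4 2 3 5 1 / 2 4 5 1 3 / 5 3 1 4 2 / 1 5 2 3 4.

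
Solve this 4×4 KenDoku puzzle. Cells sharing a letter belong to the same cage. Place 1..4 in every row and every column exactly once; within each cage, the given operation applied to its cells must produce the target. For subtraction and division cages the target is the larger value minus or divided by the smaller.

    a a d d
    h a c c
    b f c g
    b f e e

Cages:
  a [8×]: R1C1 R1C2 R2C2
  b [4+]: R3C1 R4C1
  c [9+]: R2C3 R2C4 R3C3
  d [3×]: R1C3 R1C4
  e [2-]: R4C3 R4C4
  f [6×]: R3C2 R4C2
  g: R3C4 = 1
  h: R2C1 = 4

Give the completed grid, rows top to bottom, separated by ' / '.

2 4 1 3 / 4 1 3 2 / 3 2 4 1 / 1 3 2 4

Cage h is a single given cell, so R2C1 = 4.
Cage g is given, leaving R3C4 = 1.
Cage a has product 8, so R1C2 = 4.
Cage d needs two cells with product 3, so R1C3 = 1.
Column 4 now contains 1; hence R1C4 = 3.
Column 4 now contains 3, so R2C4 = 2.
Row 3 now contains 1; hence R3C1 = 3.
Row 3 now contains 3, leaving R3C2 = 2.
Cage c needs sum 9, leaving R3C3 = 4.
Cage b's pair has sum 4, leaving R4C1 = 1.
Column 2 now contains 2; hence R4C2 = 3.
Column 3 now contains 4, leaving R4C3 = 2.
Column 4 now contains 2, leaving R4C4 = 4.
Row 1 already has 1, leaving R1C1 = 2.
Row 2 already has 2; hence R2C2 = 1.
Row 2 already has 2; hence R2C3 = 3.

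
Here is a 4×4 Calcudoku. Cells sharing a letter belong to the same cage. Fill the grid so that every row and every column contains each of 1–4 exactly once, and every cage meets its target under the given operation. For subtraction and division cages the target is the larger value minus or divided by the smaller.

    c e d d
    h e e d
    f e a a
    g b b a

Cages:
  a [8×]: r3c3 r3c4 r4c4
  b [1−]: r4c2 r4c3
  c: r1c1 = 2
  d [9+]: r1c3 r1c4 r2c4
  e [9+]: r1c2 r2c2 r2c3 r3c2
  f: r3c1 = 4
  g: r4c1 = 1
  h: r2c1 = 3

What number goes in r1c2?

Cage c is given, leaving r1c1 = 2.
Cage h is given, which forces r2c1 = 3.
Cage f is given, leaving r3c1 = 4.
G is a freebie, which forces r4c1 = 1.
Cage a needs product 8, leaving r4c4 = 4.
The 3 cells of cage d must have sum 9, so r1c3 = 4.
Cage d has sum 9, so r1c4 = 3.
4 is placed in column 4, so r2c4 = 2.
Column 4 already has 2, so r3c4 = 1.
Row 1 now contains 3, leaving r1c2 = 1.
The 4 cells of cage e must have sum 9; hence r2c2 = 4.
Row 2 already has 2, which forces r2c3 = 1.
The 4 cells of cage e must have sum 9, so r3c2 = 3.
Row 3 already has 1, so r3c3 = 2.
Column 2 now contains 3, so r4c2 = 2.
2 is placed in column 3, leaving r4c3 = 3.
Completed grid: 2 1 4 3 / 3 4 1 2 / 4 3 2 1 / 1 2 3 4.

1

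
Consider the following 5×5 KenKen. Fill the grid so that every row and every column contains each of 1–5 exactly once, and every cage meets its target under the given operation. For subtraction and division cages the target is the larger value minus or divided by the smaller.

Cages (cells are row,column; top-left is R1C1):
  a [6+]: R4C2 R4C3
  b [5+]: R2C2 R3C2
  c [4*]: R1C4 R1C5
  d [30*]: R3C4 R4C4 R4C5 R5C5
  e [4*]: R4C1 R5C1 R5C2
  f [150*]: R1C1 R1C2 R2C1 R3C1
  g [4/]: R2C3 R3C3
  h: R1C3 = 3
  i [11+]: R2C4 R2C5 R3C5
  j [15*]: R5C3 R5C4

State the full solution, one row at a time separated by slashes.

2 5 3 4 1 / 5 3 1 2 4 / 3 2 4 1 5 / 1 4 2 5 3 / 4 1 5 3 2

Cage f has product 150; hence R1C2 = 5.
Cage h is given, which forces R1C3 = 3.
Column 3 already has 3; hence R5C3 = 5.
Row 5 now contains 5, which forces R5C4 = 3.
Row 1 now contains 3, leaving R1C1 = 2.
Column 1 now contains 2, so R4C1 = 1.
The 4 cells of cage d must have product 30, leaving R4C5 = 3.
Column 1 already has 1, so R5C1 = 4.
Cage e has product 4; hence R5C2 = 1.
Row 5 already has 1, leaving R5C5 = 2.
Cage d has product 30, so R3C4 = 1.
Cage d has product 30, so R4C4 = 5.
Column 4 already has 1, which forces R1C4 = 4.
The two cells of cage c must have product 4; hence R1C5 = 1.
Cage g needs two cells with quotient 4, so R2C3 = 1.
Column 4 now contains 5, leaving R2C4 = 2.
1 is placed in row 3, so R3C3 = 4.
4 is placed in row 3, which forces R3C5 = 5.
Column 3 now contains 4, so R4C3 = 2.
The 4 cells of cage f must have product 150; hence R2C1 = 5.
Row 2 already has 2, leaving R2C2 = 3.
Column 5 now contains 5, leaving R2C5 = 4.
5 is placed in row 3; hence R3C1 = 3.
The two cells of cage b must have sum 5, so R3C2 = 2.
Row 4 now contains 2; hence R4C2 = 4.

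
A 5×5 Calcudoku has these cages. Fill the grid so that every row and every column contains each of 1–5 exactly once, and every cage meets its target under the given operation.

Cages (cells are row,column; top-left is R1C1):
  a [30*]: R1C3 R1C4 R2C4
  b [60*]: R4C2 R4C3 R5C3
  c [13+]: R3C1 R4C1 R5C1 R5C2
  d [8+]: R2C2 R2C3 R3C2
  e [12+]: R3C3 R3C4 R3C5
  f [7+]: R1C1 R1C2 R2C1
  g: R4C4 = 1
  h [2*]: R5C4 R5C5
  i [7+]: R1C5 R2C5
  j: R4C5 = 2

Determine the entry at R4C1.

Cage g is given, which forces R4C4 = 1.
Cage j is given, so R4C5 = 2.
Column 4 now contains 1, so R5C4 = 2.
Column 5 already has 2, leaving R5C5 = 1.
The 3 cells of cage a must have product 30, so R1C3 = 2.
In column 3, 1 can only go at R2C3, so R2C3 = 1.
In row 1, 5 can only go at R1C4, so R1C4 = 5.
Column 4 now contains 5, leaving R2C4 = 3.
3 is placed in row 2; hence R2C5 = 4.
3 is placed in column 4; hence R3C4 = 4.
4 is placed in column 5, so R1C5 = 3.
3 is placed in row 2, leaving R2C1 = 2.
Row 2 already has 2, which forces R2C2 = 5.
Column 1 now contains 2; hence R3C1 = 1.
Column 2 already has 5, leaving R3C2 = 2.
3 is placed in column 5; hence R3C5 = 5.
Column 1 already has 1, which forces R1C1 = 4.
Cage f has sum 7, which forces R1C2 = 1.
5 is placed in row 3; hence R3C3 = 3.
Cage b has product 60; hence R4C2 = 3.
Cage c needs sum 13; hence R5C2 = 4.
Row 5 already has 4, leaving R5C3 = 5.
Row 4 now contains 3, which forces R4C1 = 5.
5 is placed in column 3, leaving R4C3 = 4.
Row 5 now contains 5, so R5C1 = 3.
The full grid is 4 1 2 5 3 / 2 5 1 3 4 / 1 2 3 4 5 / 5 3 4 1 2 / 3 4 5 2 1.

5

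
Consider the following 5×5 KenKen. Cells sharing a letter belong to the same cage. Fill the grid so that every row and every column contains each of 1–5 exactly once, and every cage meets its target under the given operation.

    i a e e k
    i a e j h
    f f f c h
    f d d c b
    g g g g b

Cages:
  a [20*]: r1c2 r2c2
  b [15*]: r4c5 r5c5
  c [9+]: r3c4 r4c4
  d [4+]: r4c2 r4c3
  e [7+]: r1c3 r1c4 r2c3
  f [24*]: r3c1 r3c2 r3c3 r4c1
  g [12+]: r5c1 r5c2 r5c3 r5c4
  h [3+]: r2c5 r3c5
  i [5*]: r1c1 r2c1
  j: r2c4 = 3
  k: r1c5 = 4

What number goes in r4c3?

Cage k is a single given cell, which forces r1c5 = 4.
J is a freebie, so r2c4 = 3.
4 is placed in row 1, which forces r1c2 = 5.
Cage a's pair has product 20; hence r2c2 = 4.
Row 1 already has 5; hence r1c1 = 1.
Cage e needs sum 7, which forces r1c3 = 3.
Cage e needs sum 7, leaving r1c4 = 2.
Cage i's pair has product 5, so r2c1 = 5.
Cage e needs sum 7, leaving r2c3 = 2.
2 is placed in row 2, so r2c5 = 1.
1 is placed in column 5, so r3c5 = 2.
3 is placed in column 3; hence r4c3 = 1.
The 4 cells of cage f must have product 24; hence r3c1 = 3.
Cage f has product 24, leaving r3c2 = 1.
Column 3 already has 1; hence r3c3 = 4.
4 is placed in row 3, which forces r3c4 = 5.
Cage f needs product 24, which forces r4c1 = 2.
Row 4 already has 1, leaving r4c2 = 3.
Column 4 already has 5; hence r4c4 = 4.
Row 4 now contains 3, leaving r4c5 = 5.
2 is placed in column 1; hence r5c1 = 4.
Column 2 already has 1; hence r5c2 = 2.
Column 3 now contains 4; hence r5c3 = 5.
Column 4 already has 4; hence r5c4 = 1.
Column 5 already has 5, which forces r5c5 = 3.
Completed grid: 1 5 3 2 4 / 5 4 2 3 1 / 3 1 4 5 2 / 2 3 1 4 5 / 4 2 5 1 3.

1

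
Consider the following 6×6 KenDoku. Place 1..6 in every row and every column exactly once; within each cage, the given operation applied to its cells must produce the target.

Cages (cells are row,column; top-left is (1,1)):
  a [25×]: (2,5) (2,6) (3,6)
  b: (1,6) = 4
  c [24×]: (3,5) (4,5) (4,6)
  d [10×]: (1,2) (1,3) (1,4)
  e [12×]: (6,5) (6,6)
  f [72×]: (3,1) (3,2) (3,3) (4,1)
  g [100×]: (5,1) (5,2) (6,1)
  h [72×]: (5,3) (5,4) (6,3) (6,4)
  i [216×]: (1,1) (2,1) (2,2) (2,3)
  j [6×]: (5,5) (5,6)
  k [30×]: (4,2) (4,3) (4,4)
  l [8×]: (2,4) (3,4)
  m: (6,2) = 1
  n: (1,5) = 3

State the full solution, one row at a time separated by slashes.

6 2 5 1 3 4 / 2 6 3 4 5 1 / 3 4 6 2 1 5 / 1 3 2 5 4 6 / 4 5 1 6 2 3 / 5 1 4 3 6 2

Cage n is a single given cell, so (1,5) = 3.
Cage b is a single given cell, so (1,6) = 4.
The 3 cells of cage a must have product 25, so (2,5) = 5.
The 3 cells of cage a must have product 25, leaving (2,6) = 1.
The 3 cells of cage a must have product 25, leaving (3,6) = 5.
Cage g needs product 100, which forces (5,1) = 4.
Cage g has product 100; hence (5,2) = 5.
Cage g needs product 100; hence (6,1) = 5.
Cage m is a single given cell; hence (6,2) = 1.
Row 1 already has 3, so (1,1) = 6.
Column 2 already has 1, so (1,2) = 2.
Row 2 needs a 4, and only (2,4) is open for it.
4 is placed in column 4, which forces (3,4) = 2.
The only place for 3 in row 3 is (3,1).
Column 1 already has 3, so (2,1) = 2.
Column 1 already has 3, so (4,1) = 1.
Row 4 already has 1; hence (4,4) = 5.
The 3 cells of cage d must have product 10, leaving (1,3) = 5.
Column 4 now contains 5; hence (1,4) = 1.
Cage k has product 30; hence (4,2) = 3.
Row 4 now contains 5, so (4,3) = 2.
Row 4 now contains 2; hence (4,5) = 4.
Row 4 already has 3, leaving (4,6) = 6.
Column 6 already has 6, leaving (5,6) = 3.
Column 3 already has 2; hence (6,3) = 4.
Column 6 already has 3; hence (6,6) = 2.
Column 2 already has 3; hence (2,2) = 6.
Cage i has product 216, which forces (2,3) = 3.
The 4 cells of cage f must have product 72, leaving (3,2) = 4.
4 is placed in column 3, leaving (3,3) = 6.
Column 5 already has 4, so (3,5) = 1.
Cage h has product 72, leaving (5,3) = 1.
3 is placed in row 5, so (5,4) = 6.
The two cells of cage j must have product 6, leaving (5,5) = 2.
Cage h has product 72, so (6,4) = 3.
Row 6 now contains 2, so (6,5) = 6.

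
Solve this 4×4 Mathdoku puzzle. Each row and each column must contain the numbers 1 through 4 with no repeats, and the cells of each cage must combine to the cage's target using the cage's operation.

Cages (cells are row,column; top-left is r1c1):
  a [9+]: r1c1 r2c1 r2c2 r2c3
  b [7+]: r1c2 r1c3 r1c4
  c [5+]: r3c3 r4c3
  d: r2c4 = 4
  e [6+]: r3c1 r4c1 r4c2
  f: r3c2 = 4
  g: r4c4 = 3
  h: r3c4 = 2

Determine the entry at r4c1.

4

Cage d is a single given cell, leaving r2c4 = 4.
F is a freebie; hence r3c2 = 4.
Cage h is a single given cell; hence r3c4 = 2.
Cage g is given, which forces r4c4 = 3.
Cage a has sum 9, so r1c1 = 3.
Cage b needs sum 7, so r1c2 = 2.
Cage b needs sum 7, which forces r1c3 = 4.
Column 4 now contains 2, so r1c4 = 1.
Column 1 already has 3, so r3c1 = 1.
1 is placed in row 3, so r3c3 = 3.
2 is placed in column 2, which forces r4c2 = 1.
Column 3 now contains 4, which forces r4c3 = 2.
Column 1 now contains 1, so r2c1 = 2.
Column 2 now contains 1, so r2c2 = 3.
Column 3 already has 2, leaving r2c3 = 1.
2 is placed in row 4, so r4c1 = 4.
Completed grid: 3 2 4 1 / 2 3 1 4 / 1 4 3 2 / 4 1 2 3.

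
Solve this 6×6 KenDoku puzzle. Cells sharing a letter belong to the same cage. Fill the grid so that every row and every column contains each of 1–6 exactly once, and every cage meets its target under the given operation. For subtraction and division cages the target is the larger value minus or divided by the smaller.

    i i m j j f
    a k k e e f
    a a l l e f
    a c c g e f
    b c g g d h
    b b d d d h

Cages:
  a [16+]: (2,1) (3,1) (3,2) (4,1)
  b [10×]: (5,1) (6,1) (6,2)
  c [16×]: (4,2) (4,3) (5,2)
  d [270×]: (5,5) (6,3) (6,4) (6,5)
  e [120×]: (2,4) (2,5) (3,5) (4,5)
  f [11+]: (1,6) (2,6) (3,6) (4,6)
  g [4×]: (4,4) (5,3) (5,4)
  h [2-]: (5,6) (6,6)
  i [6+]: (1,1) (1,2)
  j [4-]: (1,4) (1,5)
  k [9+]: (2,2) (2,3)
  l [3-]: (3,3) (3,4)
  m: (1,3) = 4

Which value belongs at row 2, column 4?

5

M is a freebie, leaving (1,3) = 4.
Column 3 already has 4, so (4,3) = 2.
2 is placed in row 4, so (4,4) = 1.
2 is placed in column 3, leaving (5,3) = 1.
Column 4 already has 1; hence (5,4) = 4.
Cage d needs product 270, which forces (5,5) = 3.
Row 4 now contains 1, which forces (4,2) = 4.
4 is placed in row 5, leaving (5,2) = 2.
2 is placed in row 5, which forces (5,1) = 5.
5 is placed in row 5, so (5,6) = 6.
The 3 cells of cage b must have product 10, leaving (6,1) = 2.
The 3 cells of cage b must have product 10, so (6,2) = 1.
Column 1 now contains 5, so (1,1) = 1.
Column 2 already has 1, leaving (1,2) = 5.
Cage h needs two cells with difference 2, which forces (6,6) = 4.
The 4 cells of cage a must have sum 16; hence (3,2) = 3.
Column 2 now contains 3, which forces (2,2) = 6.
Cage k's pair has sum 9, which forces (2,3) = 3.
Cage l's pair has difference 3, which forces (3,3) = 5.
Cage l needs two cells with difference 3, so (3,4) = 2.
Row 3 now contains 2; hence (3,6) = 1.
Column 3 already has 5, which forces (6,3) = 6.
Row 6 already has 6, so (6,5) = 5.
2 is placed in column 4; hence (1,4) = 6.
Cage j needs two cells with difference 4, which forces (1,5) = 2.
Row 1 already has 2, which forces (1,6) = 3.
Row 2 now contains 3, which forces (2,1) = 4.
2 is placed in column 4; hence (2,4) = 5.
Cage e has product 120, leaving (2,5) = 1.
5 is placed in row 2, which forces (2,6) = 2.
The 4 cells of cage a must have sum 16; hence (3,1) = 6.
1 is placed in row 3, so (3,5) = 4.
The 4 cells of cage a must have sum 16, leaving (4,1) = 3.
Column 5 already has 5, so (4,5) = 6.
Column 6 already has 3; hence (4,6) = 5.
Row 6 now contains 5; hence (6,4) = 3.
The full grid is 1 5 4 6 2 3 / 4 6 3 5 1 2 / 6 3 5 2 4 1 / 3 4 2 1 6 5 / 5 2 1 4 3 6 / 2 1 6 3 5 4.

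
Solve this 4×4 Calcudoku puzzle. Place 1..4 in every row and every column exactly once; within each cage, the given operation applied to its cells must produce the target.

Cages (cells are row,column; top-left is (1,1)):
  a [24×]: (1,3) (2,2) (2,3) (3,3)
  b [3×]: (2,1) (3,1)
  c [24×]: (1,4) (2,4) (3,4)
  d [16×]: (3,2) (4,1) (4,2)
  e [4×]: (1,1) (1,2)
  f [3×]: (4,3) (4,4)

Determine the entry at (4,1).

Row 4 needs a 2, and only (4,1) is open for it.
The 3 cells of cage d must have product 16, so (3,2) = 2.
Cage d needs product 16; hence (4,2) = 4.
Cage e's pair has product 4, which forces (1,1) = 4.
4 is placed in column 2, which forces (1,2) = 1.
Column 2 now contains 1, which forces (2,2) = 3.
The 4 cells of cage a must have product 24; hence (1,3) = 2.
Row 1 now contains 2, which forces (1,4) = 3.
3 is placed in row 2, so (2,1) = 1.
1 is placed in row 2, leaving (2,3) = 4.
4 is placed in row 2, so (2,4) = 2.
Cage b needs two cells with product 3, so (3,1) = 3.
Column 3 now contains 4, so (3,3) = 1.
Column 4 now contains 3, so (3,4) = 4.
1 is placed in column 3; hence (4,3) = 3.
Column 4 now contains 3, leaving (4,4) = 1.
Filled in: 4 1 2 3 / 1 3 4 2 / 3 2 1 4 / 2 4 3 1.

2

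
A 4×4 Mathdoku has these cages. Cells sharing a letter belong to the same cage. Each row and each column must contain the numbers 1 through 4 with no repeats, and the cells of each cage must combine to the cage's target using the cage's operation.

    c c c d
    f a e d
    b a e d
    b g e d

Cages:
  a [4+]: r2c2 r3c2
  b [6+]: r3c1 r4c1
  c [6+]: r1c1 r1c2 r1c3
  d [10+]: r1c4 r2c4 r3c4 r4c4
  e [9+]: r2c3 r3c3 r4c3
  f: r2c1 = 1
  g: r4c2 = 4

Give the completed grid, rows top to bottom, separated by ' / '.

3 2 1 4 / 1 3 4 2 / 4 1 2 3 / 2 4 3 1

Cage f is given, so r2c1 = 1.
Row 2 now contains 1, leaving r2c2 = 3.
Column 2 now contains 3, leaving r3c2 = 1.
Cage g is given, leaving r4c2 = 4.
Cage c has sum 6, which forces r1c1 = 3.
Column 2 now contains 1, which forces r1c2 = 2.
Cage c needs sum 6, which forces r1c3 = 1.
Row 1 now contains 1, which forces r1c4 = 4.
4 is placed in column 4, which forces r2c4 = 2.
The two cells of cage b must have sum 6, so r3c1 = 4.
Column 4 now contains 2, so r3c4 = 3.
Row 4 already has 4, leaving r4c1 = 2.
Row 4 already has 2; hence r4c3 = 3.
Column 4 now contains 3, so r4c4 = 1.
Row 2 already has 2, so r2c3 = 4.
3 is placed in row 3, leaving r3c3 = 2.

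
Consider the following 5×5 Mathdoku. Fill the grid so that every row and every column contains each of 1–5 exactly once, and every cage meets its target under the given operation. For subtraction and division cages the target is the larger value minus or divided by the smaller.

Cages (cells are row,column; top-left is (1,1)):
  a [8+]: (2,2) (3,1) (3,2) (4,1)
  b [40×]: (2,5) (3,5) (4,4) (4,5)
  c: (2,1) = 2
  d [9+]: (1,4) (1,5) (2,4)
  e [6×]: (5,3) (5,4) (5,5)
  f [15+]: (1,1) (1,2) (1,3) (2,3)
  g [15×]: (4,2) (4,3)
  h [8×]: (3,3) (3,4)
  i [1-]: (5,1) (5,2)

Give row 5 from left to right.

5 4 1 3 2

Cage c is a single given cell, leaving (2,1) = 2.
Row 3 needs a 5, and only (3,5) is open for it.
The 4 cells of cage a must have sum 8, so (2,2) = 3.
The 4 cells of cage a must have sum 8, so (3,1) = 3.
Cage a needs sum 8; hence (3,2) = 1.
Cage a needs sum 8; hence (4,1) = 1.
Column 2 now contains 3, so (4,2) = 5.
Row 4 already has 5, leaving (4,3) = 3.
The 4 cells of cage b must have product 40, leaving (2,5) = 1.
Cage i needs two cells with difference 1; hence (5,1) = 5.
Cage i's pair has difference 1, leaving (5,2) = 4.
5 is placed in column 1; hence (1,1) = 4.
Column 2 now contains 4, leaving (1,2) = 2.
The 4 cells of cage f must have sum 15, which forces (1,3) = 5.
2 is placed in row 1, which forces (1,5) = 3.
The 4 cells of cage f must have sum 15, so (2,3) = 4.
4 is placed in row 2, so (2,4) = 5.
4 is placed in column 3, which forces (3,3) = 2.
Row 3 now contains 2; hence (3,4) = 4.
4 is placed in column 4, leaving (4,4) = 2.
Row 4 already has 2; hence (4,5) = 4.
Column 3 already has 2; hence (5,3) = 1.
1 is placed in row 5, so (5,4) = 3.
Column 5 already has 3, leaving (5,5) = 2.
Row 1 already has 3, leaving (1,4) = 1.
Filled in: 4 2 5 1 3 / 2 3 4 5 1 / 3 1 2 4 5 / 1 5 3 2 4 / 5 4 1 3 2.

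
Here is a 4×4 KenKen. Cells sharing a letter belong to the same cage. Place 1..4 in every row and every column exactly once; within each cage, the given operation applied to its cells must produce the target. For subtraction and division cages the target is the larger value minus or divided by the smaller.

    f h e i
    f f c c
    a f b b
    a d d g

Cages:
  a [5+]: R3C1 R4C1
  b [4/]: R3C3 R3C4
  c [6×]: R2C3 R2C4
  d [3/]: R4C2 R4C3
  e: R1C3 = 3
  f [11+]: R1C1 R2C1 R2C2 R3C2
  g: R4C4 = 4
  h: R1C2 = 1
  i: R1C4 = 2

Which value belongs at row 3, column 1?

Cage h is a single given cell; hence R1C2 = 1.
E is a freebie; hence R1C3 = 3.
Cage i is a single given cell; hence R1C4 = 2.
Column 3 already has 3, so R2C3 = 2.
Column 4 already has 2, so R2C4 = 3.
Column 2 already has 1, which forces R4C2 = 3.
Column 3 already has 3, leaving R4C3 = 1.
G is a freebie, which forces R4C4 = 4.
2 is placed in row 1, so R1C1 = 4.
The 4 cells of cage f must have sum 11, so R2C1 = 1.
Row 2 already has 3, so R2C2 = 4.
The two cells of cage a must have sum 5, so R3C1 = 3.
The 4 cells of cage f must have sum 11, leaving R3C2 = 2.
Column 3 already has 1; hence R3C3 = 4.
Column 4 now contains 4, so R3C4 = 1.
Row 4 now contains 4; hence R4C1 = 2.
Filled in: 4 1 3 2 / 1 4 2 3 / 3 2 4 1 / 2 3 1 4.

3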